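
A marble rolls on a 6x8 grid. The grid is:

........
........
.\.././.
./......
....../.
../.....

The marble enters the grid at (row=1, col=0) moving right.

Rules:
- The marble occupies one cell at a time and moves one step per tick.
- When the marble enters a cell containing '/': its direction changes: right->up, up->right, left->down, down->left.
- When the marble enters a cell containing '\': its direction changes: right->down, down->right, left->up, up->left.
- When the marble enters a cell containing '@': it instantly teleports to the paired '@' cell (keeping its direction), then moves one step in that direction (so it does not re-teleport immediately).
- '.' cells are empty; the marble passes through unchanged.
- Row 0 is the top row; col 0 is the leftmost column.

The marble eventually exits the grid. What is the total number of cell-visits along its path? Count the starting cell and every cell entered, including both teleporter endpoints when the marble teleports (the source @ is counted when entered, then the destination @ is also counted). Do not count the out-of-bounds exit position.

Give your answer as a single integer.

Step 1: enter (1,0), '.' pass, move right to (1,1)
Step 2: enter (1,1), '.' pass, move right to (1,2)
Step 3: enter (1,2), '.' pass, move right to (1,3)
Step 4: enter (1,3), '.' pass, move right to (1,4)
Step 5: enter (1,4), '.' pass, move right to (1,5)
Step 6: enter (1,5), '.' pass, move right to (1,6)
Step 7: enter (1,6), '.' pass, move right to (1,7)
Step 8: enter (1,7), '.' pass, move right to (1,8)
Step 9: at (1,8) — EXIT via right edge, pos 1
Path length (cell visits): 8

Answer: 8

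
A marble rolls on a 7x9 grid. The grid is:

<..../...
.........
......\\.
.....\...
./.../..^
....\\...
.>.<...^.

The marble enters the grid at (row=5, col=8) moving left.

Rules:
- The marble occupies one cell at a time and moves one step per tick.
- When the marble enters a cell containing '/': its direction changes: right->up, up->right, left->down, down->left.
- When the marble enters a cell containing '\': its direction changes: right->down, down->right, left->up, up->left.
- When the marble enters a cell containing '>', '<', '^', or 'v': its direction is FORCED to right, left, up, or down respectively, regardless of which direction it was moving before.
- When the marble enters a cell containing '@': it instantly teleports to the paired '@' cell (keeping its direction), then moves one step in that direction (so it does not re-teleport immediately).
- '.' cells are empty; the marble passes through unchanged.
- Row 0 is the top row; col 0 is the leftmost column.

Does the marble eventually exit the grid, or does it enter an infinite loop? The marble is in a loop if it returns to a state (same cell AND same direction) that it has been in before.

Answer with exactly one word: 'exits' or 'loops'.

Answer: exits

Derivation:
Step 1: enter (5,8), '.' pass, move left to (5,7)
Step 2: enter (5,7), '.' pass, move left to (5,6)
Step 3: enter (5,6), '.' pass, move left to (5,5)
Step 4: enter (5,5), '\' deflects left->up, move up to (4,5)
Step 5: enter (4,5), '/' deflects up->right, move right to (4,6)
Step 6: enter (4,6), '.' pass, move right to (4,7)
Step 7: enter (4,7), '.' pass, move right to (4,8)
Step 8: enter (4,8), '^' forces right->up, move up to (3,8)
Step 9: enter (3,8), '.' pass, move up to (2,8)
Step 10: enter (2,8), '.' pass, move up to (1,8)
Step 11: enter (1,8), '.' pass, move up to (0,8)
Step 12: enter (0,8), '.' pass, move up to (-1,8)
Step 13: at (-1,8) — EXIT via top edge, pos 8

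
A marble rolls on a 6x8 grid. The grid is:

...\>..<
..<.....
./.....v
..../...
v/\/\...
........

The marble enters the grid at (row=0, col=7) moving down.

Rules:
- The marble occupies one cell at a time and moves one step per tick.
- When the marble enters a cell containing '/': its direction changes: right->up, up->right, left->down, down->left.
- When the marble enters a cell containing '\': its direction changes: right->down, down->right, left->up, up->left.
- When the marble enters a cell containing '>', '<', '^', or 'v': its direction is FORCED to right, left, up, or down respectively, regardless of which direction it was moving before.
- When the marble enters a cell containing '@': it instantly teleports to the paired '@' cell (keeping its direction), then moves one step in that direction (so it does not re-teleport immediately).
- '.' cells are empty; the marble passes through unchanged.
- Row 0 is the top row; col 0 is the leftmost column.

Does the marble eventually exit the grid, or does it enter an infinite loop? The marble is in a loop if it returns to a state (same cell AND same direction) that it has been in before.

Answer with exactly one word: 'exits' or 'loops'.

Step 1: enter (0,7), '<' forces down->left, move left to (0,6)
Step 2: enter (0,6), '.' pass, move left to (0,5)
Step 3: enter (0,5), '.' pass, move left to (0,4)
Step 4: enter (0,4), '>' forces left->right, move right to (0,5)
Step 5: enter (0,5), '.' pass, move right to (0,6)
Step 6: enter (0,6), '.' pass, move right to (0,7)
Step 7: enter (0,7), '<' forces right->left, move left to (0,6)
Step 8: at (0,6) dir=left — LOOP DETECTED (seen before)

Answer: loops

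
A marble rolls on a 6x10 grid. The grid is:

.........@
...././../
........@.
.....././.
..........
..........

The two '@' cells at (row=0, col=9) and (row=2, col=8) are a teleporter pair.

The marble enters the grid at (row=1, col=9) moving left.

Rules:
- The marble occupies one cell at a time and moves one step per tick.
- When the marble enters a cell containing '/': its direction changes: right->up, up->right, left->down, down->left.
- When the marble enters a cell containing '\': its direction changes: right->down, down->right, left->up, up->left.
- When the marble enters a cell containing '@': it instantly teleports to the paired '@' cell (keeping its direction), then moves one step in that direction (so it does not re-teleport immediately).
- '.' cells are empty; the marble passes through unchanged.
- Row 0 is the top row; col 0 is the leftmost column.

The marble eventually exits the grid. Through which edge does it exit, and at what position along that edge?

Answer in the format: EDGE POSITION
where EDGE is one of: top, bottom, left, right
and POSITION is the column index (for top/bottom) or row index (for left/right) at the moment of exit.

Answer: bottom 9

Derivation:
Step 1: enter (1,9), '/' deflects left->down, move down to (2,9)
Step 2: enter (2,9), '.' pass, move down to (3,9)
Step 3: enter (3,9), '.' pass, move down to (4,9)
Step 4: enter (4,9), '.' pass, move down to (5,9)
Step 5: enter (5,9), '.' pass, move down to (6,9)
Step 6: at (6,9) — EXIT via bottom edge, pos 9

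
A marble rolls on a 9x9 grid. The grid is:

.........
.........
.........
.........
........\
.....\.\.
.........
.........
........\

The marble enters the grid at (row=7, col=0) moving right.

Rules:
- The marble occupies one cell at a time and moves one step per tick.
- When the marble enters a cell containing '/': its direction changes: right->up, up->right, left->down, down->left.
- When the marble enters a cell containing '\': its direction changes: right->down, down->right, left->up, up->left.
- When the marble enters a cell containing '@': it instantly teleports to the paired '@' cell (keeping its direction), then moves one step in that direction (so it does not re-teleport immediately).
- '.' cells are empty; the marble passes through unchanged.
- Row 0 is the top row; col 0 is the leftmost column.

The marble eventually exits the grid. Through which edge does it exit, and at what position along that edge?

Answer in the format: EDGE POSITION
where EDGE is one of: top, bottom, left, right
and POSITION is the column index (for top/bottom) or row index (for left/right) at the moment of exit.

Answer: right 7

Derivation:
Step 1: enter (7,0), '.' pass, move right to (7,1)
Step 2: enter (7,1), '.' pass, move right to (7,2)
Step 3: enter (7,2), '.' pass, move right to (7,3)
Step 4: enter (7,3), '.' pass, move right to (7,4)
Step 5: enter (7,4), '.' pass, move right to (7,5)
Step 6: enter (7,5), '.' pass, move right to (7,6)
Step 7: enter (7,6), '.' pass, move right to (7,7)
Step 8: enter (7,7), '.' pass, move right to (7,8)
Step 9: enter (7,8), '.' pass, move right to (7,9)
Step 10: at (7,9) — EXIT via right edge, pos 7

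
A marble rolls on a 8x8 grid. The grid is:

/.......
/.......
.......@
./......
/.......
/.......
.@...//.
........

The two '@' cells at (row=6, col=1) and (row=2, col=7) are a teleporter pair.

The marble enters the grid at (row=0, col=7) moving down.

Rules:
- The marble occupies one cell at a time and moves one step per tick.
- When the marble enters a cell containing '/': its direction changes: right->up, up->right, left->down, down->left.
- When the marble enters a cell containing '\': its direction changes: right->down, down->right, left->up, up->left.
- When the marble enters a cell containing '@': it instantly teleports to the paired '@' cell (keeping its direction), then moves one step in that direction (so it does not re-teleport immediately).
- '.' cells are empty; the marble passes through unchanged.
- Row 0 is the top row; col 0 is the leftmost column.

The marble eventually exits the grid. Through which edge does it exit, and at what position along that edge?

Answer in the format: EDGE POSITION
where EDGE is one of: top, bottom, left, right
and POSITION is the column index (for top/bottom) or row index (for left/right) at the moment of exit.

Answer: bottom 1

Derivation:
Step 1: enter (0,7), '.' pass, move down to (1,7)
Step 2: enter (1,7), '.' pass, move down to (2,7)
Step 3: enter (2,7), '@' teleport (2,7)->(6,1), also enter (6,1), move down to (7,1)
Step 4: enter (7,1), '.' pass, move down to (8,1)
Step 5: at (8,1) — EXIT via bottom edge, pos 1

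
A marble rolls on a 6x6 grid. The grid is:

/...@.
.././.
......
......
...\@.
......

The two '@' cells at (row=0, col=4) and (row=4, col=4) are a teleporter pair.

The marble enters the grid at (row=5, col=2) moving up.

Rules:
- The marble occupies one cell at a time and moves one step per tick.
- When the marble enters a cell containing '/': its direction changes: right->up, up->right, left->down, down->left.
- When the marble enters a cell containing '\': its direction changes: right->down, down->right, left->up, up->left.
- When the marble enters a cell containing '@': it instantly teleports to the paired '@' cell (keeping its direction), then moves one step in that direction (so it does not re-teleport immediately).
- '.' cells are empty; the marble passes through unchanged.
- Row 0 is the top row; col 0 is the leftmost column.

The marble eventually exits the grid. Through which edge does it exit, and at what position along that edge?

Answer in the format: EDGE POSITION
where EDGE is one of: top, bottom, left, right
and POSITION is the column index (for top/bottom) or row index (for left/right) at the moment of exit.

Step 1: enter (5,2), '.' pass, move up to (4,2)
Step 2: enter (4,2), '.' pass, move up to (3,2)
Step 3: enter (3,2), '.' pass, move up to (2,2)
Step 4: enter (2,2), '.' pass, move up to (1,2)
Step 5: enter (1,2), '/' deflects up->right, move right to (1,3)
Step 6: enter (1,3), '.' pass, move right to (1,4)
Step 7: enter (1,4), '/' deflects right->up, move up to (0,4)
Step 8: enter (0,4), '@' teleport (0,4)->(4,4), also enter (4,4), move up to (3,4)
Step 9: enter (3,4), '.' pass, move up to (2,4)
Step 10: enter (2,4), '.' pass, move up to (1,4)
Step 11: enter (1,4), '/' deflects up->right, move right to (1,5)
Step 12: enter (1,5), '.' pass, move right to (1,6)
Step 13: at (1,6) — EXIT via right edge, pos 1

Answer: right 1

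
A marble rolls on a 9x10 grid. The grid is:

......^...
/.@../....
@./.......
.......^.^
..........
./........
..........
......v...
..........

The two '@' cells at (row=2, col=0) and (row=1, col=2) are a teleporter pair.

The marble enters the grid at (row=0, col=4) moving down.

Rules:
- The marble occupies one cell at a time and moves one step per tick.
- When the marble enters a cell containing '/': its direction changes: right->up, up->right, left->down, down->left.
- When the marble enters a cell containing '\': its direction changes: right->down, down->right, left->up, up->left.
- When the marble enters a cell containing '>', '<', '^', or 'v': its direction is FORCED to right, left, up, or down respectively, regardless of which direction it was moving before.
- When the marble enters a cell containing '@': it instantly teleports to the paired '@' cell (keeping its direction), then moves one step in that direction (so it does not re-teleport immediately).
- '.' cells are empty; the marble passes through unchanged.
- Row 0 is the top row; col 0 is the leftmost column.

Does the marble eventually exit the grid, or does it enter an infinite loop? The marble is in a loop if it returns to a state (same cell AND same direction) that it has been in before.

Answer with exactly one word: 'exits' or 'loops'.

Step 1: enter (0,4), '.' pass, move down to (1,4)
Step 2: enter (1,4), '.' pass, move down to (2,4)
Step 3: enter (2,4), '.' pass, move down to (3,4)
Step 4: enter (3,4), '.' pass, move down to (4,4)
Step 5: enter (4,4), '.' pass, move down to (5,4)
Step 6: enter (5,4), '.' pass, move down to (6,4)
Step 7: enter (6,4), '.' pass, move down to (7,4)
Step 8: enter (7,4), '.' pass, move down to (8,4)
Step 9: enter (8,4), '.' pass, move down to (9,4)
Step 10: at (9,4) — EXIT via bottom edge, pos 4

Answer: exits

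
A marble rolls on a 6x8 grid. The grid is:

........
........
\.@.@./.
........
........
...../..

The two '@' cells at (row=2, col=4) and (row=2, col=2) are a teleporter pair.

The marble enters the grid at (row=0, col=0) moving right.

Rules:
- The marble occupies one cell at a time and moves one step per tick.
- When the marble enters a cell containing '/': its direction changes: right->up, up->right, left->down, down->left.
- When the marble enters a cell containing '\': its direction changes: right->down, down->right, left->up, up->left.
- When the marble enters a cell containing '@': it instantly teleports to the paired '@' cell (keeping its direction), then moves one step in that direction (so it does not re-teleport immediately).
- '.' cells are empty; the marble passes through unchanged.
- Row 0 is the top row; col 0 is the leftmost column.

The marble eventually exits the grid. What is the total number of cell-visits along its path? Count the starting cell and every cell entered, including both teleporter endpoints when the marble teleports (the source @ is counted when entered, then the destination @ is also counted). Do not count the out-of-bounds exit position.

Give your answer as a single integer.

Answer: 8

Derivation:
Step 1: enter (0,0), '.' pass, move right to (0,1)
Step 2: enter (0,1), '.' pass, move right to (0,2)
Step 3: enter (0,2), '.' pass, move right to (0,3)
Step 4: enter (0,3), '.' pass, move right to (0,4)
Step 5: enter (0,4), '.' pass, move right to (0,5)
Step 6: enter (0,5), '.' pass, move right to (0,6)
Step 7: enter (0,6), '.' pass, move right to (0,7)
Step 8: enter (0,7), '.' pass, move right to (0,8)
Step 9: at (0,8) — EXIT via right edge, pos 0
Path length (cell visits): 8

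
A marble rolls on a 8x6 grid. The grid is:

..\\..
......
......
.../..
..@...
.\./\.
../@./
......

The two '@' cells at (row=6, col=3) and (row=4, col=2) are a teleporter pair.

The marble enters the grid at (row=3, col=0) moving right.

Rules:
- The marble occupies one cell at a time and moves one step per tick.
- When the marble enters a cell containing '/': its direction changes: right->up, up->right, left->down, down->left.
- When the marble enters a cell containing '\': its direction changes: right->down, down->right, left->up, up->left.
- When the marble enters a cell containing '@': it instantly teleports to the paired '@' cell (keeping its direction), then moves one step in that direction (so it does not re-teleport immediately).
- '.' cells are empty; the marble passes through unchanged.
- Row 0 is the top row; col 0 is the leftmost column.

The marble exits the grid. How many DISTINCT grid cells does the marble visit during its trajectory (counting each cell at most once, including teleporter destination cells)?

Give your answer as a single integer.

Step 1: enter (3,0), '.' pass, move right to (3,1)
Step 2: enter (3,1), '.' pass, move right to (3,2)
Step 3: enter (3,2), '.' pass, move right to (3,3)
Step 4: enter (3,3), '/' deflects right->up, move up to (2,3)
Step 5: enter (2,3), '.' pass, move up to (1,3)
Step 6: enter (1,3), '.' pass, move up to (0,3)
Step 7: enter (0,3), '\' deflects up->left, move left to (0,2)
Step 8: enter (0,2), '\' deflects left->up, move up to (-1,2)
Step 9: at (-1,2) — EXIT via top edge, pos 2
Distinct cells visited: 8 (path length 8)

Answer: 8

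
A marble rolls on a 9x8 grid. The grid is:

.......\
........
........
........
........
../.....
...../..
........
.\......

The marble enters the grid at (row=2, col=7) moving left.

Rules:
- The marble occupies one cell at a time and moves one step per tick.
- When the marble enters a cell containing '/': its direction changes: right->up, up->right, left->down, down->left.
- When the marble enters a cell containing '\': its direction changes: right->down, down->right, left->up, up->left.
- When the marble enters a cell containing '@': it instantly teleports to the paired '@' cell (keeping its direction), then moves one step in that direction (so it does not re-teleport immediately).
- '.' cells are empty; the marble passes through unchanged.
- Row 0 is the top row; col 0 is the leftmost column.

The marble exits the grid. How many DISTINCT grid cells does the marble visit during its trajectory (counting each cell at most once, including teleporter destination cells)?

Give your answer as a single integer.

Answer: 8

Derivation:
Step 1: enter (2,7), '.' pass, move left to (2,6)
Step 2: enter (2,6), '.' pass, move left to (2,5)
Step 3: enter (2,5), '.' pass, move left to (2,4)
Step 4: enter (2,4), '.' pass, move left to (2,3)
Step 5: enter (2,3), '.' pass, move left to (2,2)
Step 6: enter (2,2), '.' pass, move left to (2,1)
Step 7: enter (2,1), '.' pass, move left to (2,0)
Step 8: enter (2,0), '.' pass, move left to (2,-1)
Step 9: at (2,-1) — EXIT via left edge, pos 2
Distinct cells visited: 8 (path length 8)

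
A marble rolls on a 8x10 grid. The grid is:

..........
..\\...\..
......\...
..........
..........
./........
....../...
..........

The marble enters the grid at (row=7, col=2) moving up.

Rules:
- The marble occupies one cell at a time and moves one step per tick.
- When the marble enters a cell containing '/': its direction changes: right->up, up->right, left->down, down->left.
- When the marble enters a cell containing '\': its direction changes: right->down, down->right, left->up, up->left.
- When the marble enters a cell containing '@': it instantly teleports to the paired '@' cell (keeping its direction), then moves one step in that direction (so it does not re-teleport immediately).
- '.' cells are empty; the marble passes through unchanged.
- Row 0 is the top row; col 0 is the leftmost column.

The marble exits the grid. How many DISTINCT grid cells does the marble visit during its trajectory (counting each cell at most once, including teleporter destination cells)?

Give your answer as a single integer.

Answer: 9

Derivation:
Step 1: enter (7,2), '.' pass, move up to (6,2)
Step 2: enter (6,2), '.' pass, move up to (5,2)
Step 3: enter (5,2), '.' pass, move up to (4,2)
Step 4: enter (4,2), '.' pass, move up to (3,2)
Step 5: enter (3,2), '.' pass, move up to (2,2)
Step 6: enter (2,2), '.' pass, move up to (1,2)
Step 7: enter (1,2), '\' deflects up->left, move left to (1,1)
Step 8: enter (1,1), '.' pass, move left to (1,0)
Step 9: enter (1,0), '.' pass, move left to (1,-1)
Step 10: at (1,-1) — EXIT via left edge, pos 1
Distinct cells visited: 9 (path length 9)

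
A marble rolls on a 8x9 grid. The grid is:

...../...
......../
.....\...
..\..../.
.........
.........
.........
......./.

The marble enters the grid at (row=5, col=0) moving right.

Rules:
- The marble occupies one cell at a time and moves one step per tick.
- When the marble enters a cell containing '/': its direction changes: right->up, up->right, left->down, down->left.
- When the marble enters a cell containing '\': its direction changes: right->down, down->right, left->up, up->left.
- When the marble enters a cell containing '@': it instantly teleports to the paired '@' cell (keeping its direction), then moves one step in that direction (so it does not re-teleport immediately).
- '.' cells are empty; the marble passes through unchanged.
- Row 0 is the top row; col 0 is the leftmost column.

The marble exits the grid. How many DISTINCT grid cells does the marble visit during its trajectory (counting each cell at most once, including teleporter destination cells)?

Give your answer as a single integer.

Step 1: enter (5,0), '.' pass, move right to (5,1)
Step 2: enter (5,1), '.' pass, move right to (5,2)
Step 3: enter (5,2), '.' pass, move right to (5,3)
Step 4: enter (5,3), '.' pass, move right to (5,4)
Step 5: enter (5,4), '.' pass, move right to (5,5)
Step 6: enter (5,5), '.' pass, move right to (5,6)
Step 7: enter (5,6), '.' pass, move right to (5,7)
Step 8: enter (5,7), '.' pass, move right to (5,8)
Step 9: enter (5,8), '.' pass, move right to (5,9)
Step 10: at (5,9) — EXIT via right edge, pos 5
Distinct cells visited: 9 (path length 9)

Answer: 9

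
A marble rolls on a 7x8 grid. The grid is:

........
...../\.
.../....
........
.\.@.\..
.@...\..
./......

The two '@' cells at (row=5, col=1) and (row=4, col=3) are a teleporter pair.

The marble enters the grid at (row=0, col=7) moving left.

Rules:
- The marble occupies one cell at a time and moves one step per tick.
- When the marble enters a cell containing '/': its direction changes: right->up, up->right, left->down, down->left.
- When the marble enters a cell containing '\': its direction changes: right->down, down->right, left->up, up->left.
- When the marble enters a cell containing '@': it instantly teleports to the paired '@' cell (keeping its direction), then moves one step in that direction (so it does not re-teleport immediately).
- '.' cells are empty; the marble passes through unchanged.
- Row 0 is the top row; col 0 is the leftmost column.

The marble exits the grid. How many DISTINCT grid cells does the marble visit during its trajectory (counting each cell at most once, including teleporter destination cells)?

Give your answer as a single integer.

Step 1: enter (0,7), '.' pass, move left to (0,6)
Step 2: enter (0,6), '.' pass, move left to (0,5)
Step 3: enter (0,5), '.' pass, move left to (0,4)
Step 4: enter (0,4), '.' pass, move left to (0,3)
Step 5: enter (0,3), '.' pass, move left to (0,2)
Step 6: enter (0,2), '.' pass, move left to (0,1)
Step 7: enter (0,1), '.' pass, move left to (0,0)
Step 8: enter (0,0), '.' pass, move left to (0,-1)
Step 9: at (0,-1) — EXIT via left edge, pos 0
Distinct cells visited: 8 (path length 8)

Answer: 8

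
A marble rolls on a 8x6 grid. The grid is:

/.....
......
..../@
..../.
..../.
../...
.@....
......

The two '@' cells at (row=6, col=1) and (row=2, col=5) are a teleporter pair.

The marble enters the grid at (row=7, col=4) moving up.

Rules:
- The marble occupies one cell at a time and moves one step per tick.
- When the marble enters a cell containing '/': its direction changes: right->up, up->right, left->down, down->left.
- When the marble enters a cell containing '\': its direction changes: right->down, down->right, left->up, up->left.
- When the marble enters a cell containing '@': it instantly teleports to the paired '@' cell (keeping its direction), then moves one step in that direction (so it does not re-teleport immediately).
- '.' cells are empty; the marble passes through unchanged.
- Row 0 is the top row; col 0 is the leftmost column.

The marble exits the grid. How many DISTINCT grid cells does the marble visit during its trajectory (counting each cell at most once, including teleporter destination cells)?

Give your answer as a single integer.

Answer: 5

Derivation:
Step 1: enter (7,4), '.' pass, move up to (6,4)
Step 2: enter (6,4), '.' pass, move up to (5,4)
Step 3: enter (5,4), '.' pass, move up to (4,4)
Step 4: enter (4,4), '/' deflects up->right, move right to (4,5)
Step 5: enter (4,5), '.' pass, move right to (4,6)
Step 6: at (4,6) — EXIT via right edge, pos 4
Distinct cells visited: 5 (path length 5)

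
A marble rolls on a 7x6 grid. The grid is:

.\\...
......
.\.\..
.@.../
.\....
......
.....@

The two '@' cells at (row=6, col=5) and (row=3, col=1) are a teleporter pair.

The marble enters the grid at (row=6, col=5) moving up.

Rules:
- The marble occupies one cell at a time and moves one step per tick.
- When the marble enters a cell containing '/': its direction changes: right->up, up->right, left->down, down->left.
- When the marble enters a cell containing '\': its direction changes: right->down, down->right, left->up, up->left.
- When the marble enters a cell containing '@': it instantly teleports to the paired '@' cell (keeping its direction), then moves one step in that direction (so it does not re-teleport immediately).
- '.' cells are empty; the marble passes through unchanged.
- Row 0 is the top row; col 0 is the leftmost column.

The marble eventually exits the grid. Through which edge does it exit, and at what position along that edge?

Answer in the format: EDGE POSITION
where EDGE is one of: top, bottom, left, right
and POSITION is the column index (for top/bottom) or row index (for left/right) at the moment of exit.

Step 1: enter (6,5), '@' teleport (6,5)->(3,1), also enter (3,1), move up to (2,1)
Step 2: enter (2,1), '\' deflects up->left, move left to (2,0)
Step 3: enter (2,0), '.' pass, move left to (2,-1)
Step 4: at (2,-1) — EXIT via left edge, pos 2

Answer: left 2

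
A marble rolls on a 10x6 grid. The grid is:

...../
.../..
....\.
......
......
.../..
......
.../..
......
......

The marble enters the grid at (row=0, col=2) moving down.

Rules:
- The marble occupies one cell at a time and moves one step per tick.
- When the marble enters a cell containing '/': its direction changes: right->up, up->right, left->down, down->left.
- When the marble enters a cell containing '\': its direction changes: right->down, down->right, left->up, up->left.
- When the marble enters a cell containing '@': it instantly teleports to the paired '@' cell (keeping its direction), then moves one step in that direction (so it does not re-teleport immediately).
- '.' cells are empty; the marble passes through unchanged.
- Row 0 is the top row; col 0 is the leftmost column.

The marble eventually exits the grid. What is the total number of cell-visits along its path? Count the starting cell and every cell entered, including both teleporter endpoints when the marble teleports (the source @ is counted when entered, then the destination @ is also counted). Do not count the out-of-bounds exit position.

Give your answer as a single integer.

Step 1: enter (0,2), '.' pass, move down to (1,2)
Step 2: enter (1,2), '.' pass, move down to (2,2)
Step 3: enter (2,2), '.' pass, move down to (3,2)
Step 4: enter (3,2), '.' pass, move down to (4,2)
Step 5: enter (4,2), '.' pass, move down to (5,2)
Step 6: enter (5,2), '.' pass, move down to (6,2)
Step 7: enter (6,2), '.' pass, move down to (7,2)
Step 8: enter (7,2), '.' pass, move down to (8,2)
Step 9: enter (8,2), '.' pass, move down to (9,2)
Step 10: enter (9,2), '.' pass, move down to (10,2)
Step 11: at (10,2) — EXIT via bottom edge, pos 2
Path length (cell visits): 10

Answer: 10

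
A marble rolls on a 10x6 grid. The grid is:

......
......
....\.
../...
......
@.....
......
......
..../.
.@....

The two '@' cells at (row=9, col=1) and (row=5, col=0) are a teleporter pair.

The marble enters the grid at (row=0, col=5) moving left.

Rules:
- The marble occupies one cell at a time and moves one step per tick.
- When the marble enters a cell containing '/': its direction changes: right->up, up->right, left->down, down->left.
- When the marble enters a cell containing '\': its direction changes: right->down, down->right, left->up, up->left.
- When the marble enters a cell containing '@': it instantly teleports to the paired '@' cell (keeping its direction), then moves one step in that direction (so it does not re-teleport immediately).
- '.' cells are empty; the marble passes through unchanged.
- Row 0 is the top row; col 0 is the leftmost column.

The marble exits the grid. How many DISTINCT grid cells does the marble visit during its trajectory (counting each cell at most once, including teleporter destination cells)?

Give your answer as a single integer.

Step 1: enter (0,5), '.' pass, move left to (0,4)
Step 2: enter (0,4), '.' pass, move left to (0,3)
Step 3: enter (0,3), '.' pass, move left to (0,2)
Step 4: enter (0,2), '.' pass, move left to (0,1)
Step 5: enter (0,1), '.' pass, move left to (0,0)
Step 6: enter (0,0), '.' pass, move left to (0,-1)
Step 7: at (0,-1) — EXIT via left edge, pos 0
Distinct cells visited: 6 (path length 6)

Answer: 6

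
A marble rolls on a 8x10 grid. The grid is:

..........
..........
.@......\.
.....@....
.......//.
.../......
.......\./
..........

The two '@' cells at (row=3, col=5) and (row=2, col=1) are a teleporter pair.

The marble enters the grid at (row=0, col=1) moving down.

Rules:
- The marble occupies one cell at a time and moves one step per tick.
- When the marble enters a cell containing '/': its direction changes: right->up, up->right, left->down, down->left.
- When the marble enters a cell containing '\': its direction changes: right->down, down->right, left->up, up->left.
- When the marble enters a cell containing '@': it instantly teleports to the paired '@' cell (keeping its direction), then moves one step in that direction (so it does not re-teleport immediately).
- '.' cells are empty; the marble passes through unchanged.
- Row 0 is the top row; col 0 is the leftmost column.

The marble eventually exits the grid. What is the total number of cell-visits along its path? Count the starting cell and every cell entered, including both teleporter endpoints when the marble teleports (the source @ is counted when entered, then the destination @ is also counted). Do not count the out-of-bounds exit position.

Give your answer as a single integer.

Step 1: enter (0,1), '.' pass, move down to (1,1)
Step 2: enter (1,1), '.' pass, move down to (2,1)
Step 3: enter (2,1), '@' teleport (2,1)->(3,5), also enter (3,5), move down to (4,5)
Step 4: enter (4,5), '.' pass, move down to (5,5)
Step 5: enter (5,5), '.' pass, move down to (6,5)
Step 6: enter (6,5), '.' pass, move down to (7,5)
Step 7: enter (7,5), '.' pass, move down to (8,5)
Step 8: at (8,5) — EXIT via bottom edge, pos 5
Path length (cell visits): 8

Answer: 8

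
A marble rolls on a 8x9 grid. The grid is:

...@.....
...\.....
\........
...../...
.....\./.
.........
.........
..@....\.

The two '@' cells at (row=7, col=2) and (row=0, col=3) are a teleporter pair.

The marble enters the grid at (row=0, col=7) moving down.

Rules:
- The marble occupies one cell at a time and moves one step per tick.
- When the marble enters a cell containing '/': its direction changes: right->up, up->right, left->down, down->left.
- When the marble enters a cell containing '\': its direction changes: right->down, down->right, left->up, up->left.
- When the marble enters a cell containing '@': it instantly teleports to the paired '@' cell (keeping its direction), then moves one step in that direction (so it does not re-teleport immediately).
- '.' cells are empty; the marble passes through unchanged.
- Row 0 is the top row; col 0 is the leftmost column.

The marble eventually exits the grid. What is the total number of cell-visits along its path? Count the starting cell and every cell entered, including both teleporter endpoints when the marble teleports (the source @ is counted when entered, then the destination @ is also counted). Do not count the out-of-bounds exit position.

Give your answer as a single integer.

Step 1: enter (0,7), '.' pass, move down to (1,7)
Step 2: enter (1,7), '.' pass, move down to (2,7)
Step 3: enter (2,7), '.' pass, move down to (3,7)
Step 4: enter (3,7), '.' pass, move down to (4,7)
Step 5: enter (4,7), '/' deflects down->left, move left to (4,6)
Step 6: enter (4,6), '.' pass, move left to (4,5)
Step 7: enter (4,5), '\' deflects left->up, move up to (3,5)
Step 8: enter (3,5), '/' deflects up->right, move right to (3,6)
Step 9: enter (3,6), '.' pass, move right to (3,7)
Step 10: enter (3,7), '.' pass, move right to (3,8)
Step 11: enter (3,8), '.' pass, move right to (3,9)
Step 12: at (3,9) — EXIT via right edge, pos 3
Path length (cell visits): 11

Answer: 11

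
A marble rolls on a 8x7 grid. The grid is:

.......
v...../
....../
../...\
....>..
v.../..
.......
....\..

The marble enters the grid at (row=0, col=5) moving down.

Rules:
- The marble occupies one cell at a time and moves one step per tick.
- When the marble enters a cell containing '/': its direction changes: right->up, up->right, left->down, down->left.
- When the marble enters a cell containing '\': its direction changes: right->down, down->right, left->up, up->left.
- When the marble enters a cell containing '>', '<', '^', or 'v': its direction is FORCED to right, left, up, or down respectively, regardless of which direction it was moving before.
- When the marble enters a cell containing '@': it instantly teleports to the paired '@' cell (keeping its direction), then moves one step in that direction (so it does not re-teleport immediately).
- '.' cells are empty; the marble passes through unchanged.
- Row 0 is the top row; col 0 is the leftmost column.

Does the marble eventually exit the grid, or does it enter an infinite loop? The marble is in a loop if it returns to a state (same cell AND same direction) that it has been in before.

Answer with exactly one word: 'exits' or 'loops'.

Answer: exits

Derivation:
Step 1: enter (0,5), '.' pass, move down to (1,5)
Step 2: enter (1,5), '.' pass, move down to (2,5)
Step 3: enter (2,5), '.' pass, move down to (3,5)
Step 4: enter (3,5), '.' pass, move down to (4,5)
Step 5: enter (4,5), '.' pass, move down to (5,5)
Step 6: enter (5,5), '.' pass, move down to (6,5)
Step 7: enter (6,5), '.' pass, move down to (7,5)
Step 8: enter (7,5), '.' pass, move down to (8,5)
Step 9: at (8,5) — EXIT via bottom edge, pos 5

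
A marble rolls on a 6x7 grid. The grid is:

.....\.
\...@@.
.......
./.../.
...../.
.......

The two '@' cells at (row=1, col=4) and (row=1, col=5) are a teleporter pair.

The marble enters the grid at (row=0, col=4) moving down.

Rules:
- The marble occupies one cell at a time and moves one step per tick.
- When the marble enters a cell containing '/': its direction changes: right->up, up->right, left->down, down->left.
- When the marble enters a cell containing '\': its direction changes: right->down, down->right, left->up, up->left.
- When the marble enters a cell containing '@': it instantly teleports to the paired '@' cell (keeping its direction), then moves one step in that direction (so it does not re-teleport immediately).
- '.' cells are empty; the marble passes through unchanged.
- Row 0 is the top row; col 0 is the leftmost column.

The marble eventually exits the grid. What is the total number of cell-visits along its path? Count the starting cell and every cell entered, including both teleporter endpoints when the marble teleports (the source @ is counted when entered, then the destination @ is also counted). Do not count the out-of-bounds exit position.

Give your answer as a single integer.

Step 1: enter (0,4), '.' pass, move down to (1,4)
Step 2: enter (1,4), '@' teleport (1,4)->(1,5), also enter (1,5), move down to (2,5)
Step 3: enter (2,5), '.' pass, move down to (3,5)
Step 4: enter (3,5), '/' deflects down->left, move left to (3,4)
Step 5: enter (3,4), '.' pass, move left to (3,3)
Step 6: enter (3,3), '.' pass, move left to (3,2)
Step 7: enter (3,2), '.' pass, move left to (3,1)
Step 8: enter (3,1), '/' deflects left->down, move down to (4,1)
Step 9: enter (4,1), '.' pass, move down to (5,1)
Step 10: enter (5,1), '.' pass, move down to (6,1)
Step 11: at (6,1) — EXIT via bottom edge, pos 1
Path length (cell visits): 11

Answer: 11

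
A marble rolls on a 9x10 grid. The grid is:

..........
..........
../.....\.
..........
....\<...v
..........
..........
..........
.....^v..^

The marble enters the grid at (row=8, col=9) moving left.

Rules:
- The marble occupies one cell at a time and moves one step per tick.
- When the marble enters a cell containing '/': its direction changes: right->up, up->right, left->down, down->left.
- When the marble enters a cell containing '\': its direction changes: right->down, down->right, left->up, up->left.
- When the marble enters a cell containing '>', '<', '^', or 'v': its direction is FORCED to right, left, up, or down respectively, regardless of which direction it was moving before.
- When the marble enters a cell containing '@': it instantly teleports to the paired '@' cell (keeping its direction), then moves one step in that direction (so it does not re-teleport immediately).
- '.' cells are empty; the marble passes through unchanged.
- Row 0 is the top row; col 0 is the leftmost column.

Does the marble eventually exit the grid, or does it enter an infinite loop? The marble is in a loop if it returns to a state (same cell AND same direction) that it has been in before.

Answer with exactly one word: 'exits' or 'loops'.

Answer: loops

Derivation:
Step 1: enter (8,9), '^' forces left->up, move up to (7,9)
Step 2: enter (7,9), '.' pass, move up to (6,9)
Step 3: enter (6,9), '.' pass, move up to (5,9)
Step 4: enter (5,9), '.' pass, move up to (4,9)
Step 5: enter (4,9), 'v' forces up->down, move down to (5,9)
Step 6: enter (5,9), '.' pass, move down to (6,9)
Step 7: enter (6,9), '.' pass, move down to (7,9)
Step 8: enter (7,9), '.' pass, move down to (8,9)
Step 9: enter (8,9), '^' forces down->up, move up to (7,9)
Step 10: at (7,9) dir=up — LOOP DETECTED (seen before)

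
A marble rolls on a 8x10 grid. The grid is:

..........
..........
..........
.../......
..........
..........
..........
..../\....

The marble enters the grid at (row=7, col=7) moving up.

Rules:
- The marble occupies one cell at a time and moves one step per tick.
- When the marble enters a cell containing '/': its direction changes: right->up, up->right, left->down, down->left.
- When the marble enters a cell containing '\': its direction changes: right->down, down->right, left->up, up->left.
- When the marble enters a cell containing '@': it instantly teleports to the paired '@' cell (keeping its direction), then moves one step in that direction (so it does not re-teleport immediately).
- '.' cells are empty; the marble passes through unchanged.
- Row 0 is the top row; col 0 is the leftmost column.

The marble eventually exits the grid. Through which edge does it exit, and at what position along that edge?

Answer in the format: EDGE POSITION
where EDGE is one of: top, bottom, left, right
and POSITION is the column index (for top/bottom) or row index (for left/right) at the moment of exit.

Step 1: enter (7,7), '.' pass, move up to (6,7)
Step 2: enter (6,7), '.' pass, move up to (5,7)
Step 3: enter (5,7), '.' pass, move up to (4,7)
Step 4: enter (4,7), '.' pass, move up to (3,7)
Step 5: enter (3,7), '.' pass, move up to (2,7)
Step 6: enter (2,7), '.' pass, move up to (1,7)
Step 7: enter (1,7), '.' pass, move up to (0,7)
Step 8: enter (0,7), '.' pass, move up to (-1,7)
Step 9: at (-1,7) — EXIT via top edge, pos 7

Answer: top 7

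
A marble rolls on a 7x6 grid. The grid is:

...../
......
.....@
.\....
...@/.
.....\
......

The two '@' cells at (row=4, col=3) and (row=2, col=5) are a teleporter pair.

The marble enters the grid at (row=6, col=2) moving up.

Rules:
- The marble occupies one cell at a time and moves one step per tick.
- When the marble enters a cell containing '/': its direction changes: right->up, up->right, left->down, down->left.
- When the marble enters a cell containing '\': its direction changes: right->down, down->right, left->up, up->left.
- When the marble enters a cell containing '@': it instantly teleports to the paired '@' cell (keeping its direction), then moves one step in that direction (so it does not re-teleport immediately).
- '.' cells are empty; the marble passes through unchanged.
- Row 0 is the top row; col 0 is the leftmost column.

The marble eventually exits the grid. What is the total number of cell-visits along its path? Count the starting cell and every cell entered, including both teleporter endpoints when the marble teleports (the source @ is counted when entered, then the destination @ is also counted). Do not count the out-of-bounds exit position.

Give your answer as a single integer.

Answer: 7

Derivation:
Step 1: enter (6,2), '.' pass, move up to (5,2)
Step 2: enter (5,2), '.' pass, move up to (4,2)
Step 3: enter (4,2), '.' pass, move up to (3,2)
Step 4: enter (3,2), '.' pass, move up to (2,2)
Step 5: enter (2,2), '.' pass, move up to (1,2)
Step 6: enter (1,2), '.' pass, move up to (0,2)
Step 7: enter (0,2), '.' pass, move up to (-1,2)
Step 8: at (-1,2) — EXIT via top edge, pos 2
Path length (cell visits): 7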